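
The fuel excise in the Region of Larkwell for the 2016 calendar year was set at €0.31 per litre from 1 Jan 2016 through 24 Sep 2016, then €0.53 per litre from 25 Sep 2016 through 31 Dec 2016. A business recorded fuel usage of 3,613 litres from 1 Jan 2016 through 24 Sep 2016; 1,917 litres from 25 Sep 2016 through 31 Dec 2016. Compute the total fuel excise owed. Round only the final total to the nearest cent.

1 Jan – 24 Sep 2016: 3,613 litres at €0.31/litre → €1,120.03
25 Sep – 31 Dec 2016: 1,917 litres at €0.53/litre → €1,016.01

€2,136.04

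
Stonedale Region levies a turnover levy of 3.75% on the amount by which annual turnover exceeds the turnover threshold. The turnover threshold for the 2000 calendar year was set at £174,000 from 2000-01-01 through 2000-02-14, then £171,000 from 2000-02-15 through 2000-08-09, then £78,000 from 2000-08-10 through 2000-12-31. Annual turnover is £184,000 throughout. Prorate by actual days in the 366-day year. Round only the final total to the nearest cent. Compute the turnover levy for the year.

£1,845.80

2000-01-01 to 2000-02-14: 45 days, exemption £174,000 → (£184,000 − £174,000) × 3.75% × 45/366 = £46.1066
2000-02-15 to 2000-08-09: 177 days, exemption £171,000 → (£184,000 − £171,000) × 3.75% × 177/366 = £235.7582
2000-08-10 to 2000-12-31: 144 days, exemption £78,000 → (£184,000 − £78,000) × 3.75% × 144/366 = £1,563.9344
Total = £1,845.7992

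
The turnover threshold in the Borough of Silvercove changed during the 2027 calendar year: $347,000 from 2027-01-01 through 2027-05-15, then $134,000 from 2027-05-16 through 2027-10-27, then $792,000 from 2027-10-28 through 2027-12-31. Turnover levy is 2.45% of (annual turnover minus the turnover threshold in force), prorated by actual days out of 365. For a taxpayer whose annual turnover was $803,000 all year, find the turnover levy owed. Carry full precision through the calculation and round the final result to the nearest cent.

2027-01-01 to 2027-05-15: 135 days, exemption $347,000 → ($803,000 − $347,000) × 2.45% × 135/365 = $4,132.1096
2027-05-16 to 2027-10-27: 165 days, exemption $134,000 → ($803,000 − $134,000) × 2.45% × 165/365 = $7,409.4041
2027-10-28 to 2027-12-31: 65 days, exemption $792,000 → ($803,000 − $792,000) × 2.45% × 65/365 = $47.9932
Total = $11,589.5068

$11,589.51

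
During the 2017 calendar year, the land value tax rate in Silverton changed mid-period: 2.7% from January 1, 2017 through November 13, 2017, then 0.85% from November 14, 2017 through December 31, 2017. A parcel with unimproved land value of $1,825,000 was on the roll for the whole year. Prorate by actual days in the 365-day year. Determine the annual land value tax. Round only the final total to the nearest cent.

$44,835.00

January 1 – November 13, 2017: 317 days at 2.7% → $1,825,000 × 2.7% × 317/365 = $42,795.0000
November 14 – December 31, 2017: 48 days at 0.85% → $1,825,000 × 0.85% × 48/365 = $2,040.0000
Total = $44,835.0000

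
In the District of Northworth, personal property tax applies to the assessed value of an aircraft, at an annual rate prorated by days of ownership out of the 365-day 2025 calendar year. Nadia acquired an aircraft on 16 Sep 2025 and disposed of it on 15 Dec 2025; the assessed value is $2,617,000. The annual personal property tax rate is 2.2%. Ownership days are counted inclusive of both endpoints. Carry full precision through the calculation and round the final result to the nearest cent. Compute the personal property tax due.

$14,354.07

Days held (16 Sep – 15 Dec 2025): 91 out of 365
Tax = $2,617,000 × 2.2% × 91/365 = $14,354.0658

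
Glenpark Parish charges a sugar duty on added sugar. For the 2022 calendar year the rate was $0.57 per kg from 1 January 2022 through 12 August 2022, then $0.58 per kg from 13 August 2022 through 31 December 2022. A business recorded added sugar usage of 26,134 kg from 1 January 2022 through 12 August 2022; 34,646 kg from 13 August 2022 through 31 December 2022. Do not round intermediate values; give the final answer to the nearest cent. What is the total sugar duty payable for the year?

1 January – 12 August 2022: 26,134 kg at $0.57/kg → $14,896.38
13 August – 31 December 2022: 34,646 kg at $0.58/kg → $20,094.68

$34,991.06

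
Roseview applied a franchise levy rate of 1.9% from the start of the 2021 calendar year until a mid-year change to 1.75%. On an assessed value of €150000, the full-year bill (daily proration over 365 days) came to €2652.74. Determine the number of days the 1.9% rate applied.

Let d = days at the first rate; then 365 − d days at the second rate.
€150000 × [1.9%·d + 1.75%·(365−d)] / 365 = €2652.74
Solving gives d = 45, so the new rate took effect on February 15, 2021.

45 days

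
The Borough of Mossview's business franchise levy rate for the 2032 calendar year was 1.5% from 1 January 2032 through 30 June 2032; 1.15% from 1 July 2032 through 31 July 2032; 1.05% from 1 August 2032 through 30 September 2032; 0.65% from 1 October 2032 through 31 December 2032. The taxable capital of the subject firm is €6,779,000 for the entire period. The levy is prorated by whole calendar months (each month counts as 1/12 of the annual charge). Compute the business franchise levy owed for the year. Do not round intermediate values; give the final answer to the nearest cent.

1 January – 30 June 2032: 6 months at 1.5% → €6,779,000 × 1.5% × 6/12 = €50,842.5000
1 July – 31 July 2032: 1 month at 1.15% → €6,779,000 × 1.15% × 1/12 = €6,496.5417
1 August – 30 September 2032: 2 months at 1.05% → €6,779,000 × 1.05% × 2/12 = €11,863.2500
1 October – 31 December 2032: 3 months at 0.65% → €6,779,000 × 0.65% × 3/12 = €11,015.8750
Total = €80,218.1667

€80,218.17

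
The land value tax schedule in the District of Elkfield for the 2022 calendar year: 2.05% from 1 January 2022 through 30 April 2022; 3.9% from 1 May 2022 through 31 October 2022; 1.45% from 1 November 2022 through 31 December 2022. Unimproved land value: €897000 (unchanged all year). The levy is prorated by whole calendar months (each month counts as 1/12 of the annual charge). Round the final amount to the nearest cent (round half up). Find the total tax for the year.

1 January – 30 April 2022: 4 months at 2.05% → €897000 × 2.05% × 4/12 = €6129.5000
1 May – 31 October 2022: 6 months at 3.9% → €897000 × 3.9% × 6/12 = €17491.5000
1 November – 31 December 2022: 2 months at 1.45% → €897000 × 1.45% × 2/12 = €2167.7500
Total = €25788.7500

€25788.75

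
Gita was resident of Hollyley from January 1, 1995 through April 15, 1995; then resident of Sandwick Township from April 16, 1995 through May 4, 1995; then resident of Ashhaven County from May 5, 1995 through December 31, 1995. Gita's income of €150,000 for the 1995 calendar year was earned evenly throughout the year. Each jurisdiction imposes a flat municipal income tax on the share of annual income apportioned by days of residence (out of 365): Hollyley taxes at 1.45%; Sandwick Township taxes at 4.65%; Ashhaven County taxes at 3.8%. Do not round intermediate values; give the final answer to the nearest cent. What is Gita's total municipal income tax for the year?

€4,752.33

Hollyley, January 1 – April 15, 1995: 105 days → €150,000 × 1.45% × 105/365 = €625.6849
Sandwick Township, April 16 – May 4, 1995: 19 days → €150,000 × 4.65% × 19/365 = €363.0822
Ashhaven County, May 5 – December 31, 1995: 241 days → €150,000 × 3.8% × 241/365 = €3,763.5616
Total = €4,752.3288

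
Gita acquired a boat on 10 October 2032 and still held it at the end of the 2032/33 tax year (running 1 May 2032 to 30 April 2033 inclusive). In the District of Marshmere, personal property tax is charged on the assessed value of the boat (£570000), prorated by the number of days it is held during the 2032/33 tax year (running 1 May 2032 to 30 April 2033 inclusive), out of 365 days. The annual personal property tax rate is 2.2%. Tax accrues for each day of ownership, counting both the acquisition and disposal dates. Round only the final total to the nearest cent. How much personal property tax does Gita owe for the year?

£6974.30

Days held (10 October 2032 – 30 April 2033): 203 out of 365
Tax = £570000 × 2.2% × 203/365 = £6974.3014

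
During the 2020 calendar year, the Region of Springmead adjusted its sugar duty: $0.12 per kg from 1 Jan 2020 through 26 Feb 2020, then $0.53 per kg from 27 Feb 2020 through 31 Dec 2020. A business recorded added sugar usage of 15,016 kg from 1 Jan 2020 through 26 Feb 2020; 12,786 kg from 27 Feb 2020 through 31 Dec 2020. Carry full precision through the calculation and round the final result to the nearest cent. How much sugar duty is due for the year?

$8,578.50

1 Jan – 26 Feb 2020: 15,016 kg at $0.12/kg → $1,801.92
27 Feb – 31 Dec 2020: 12,786 kg at $0.53/kg → $6,776.58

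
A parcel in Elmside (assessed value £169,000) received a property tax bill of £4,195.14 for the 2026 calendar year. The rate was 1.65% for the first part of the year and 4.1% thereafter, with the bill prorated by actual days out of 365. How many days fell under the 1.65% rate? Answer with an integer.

Let d = days at the first rate; then 365 − d days at the second rate.
£169,000 × [1.65%·d + 4.1%·(365−d)] / 365 = £4,195.14
Solving gives d = 241, so the new rate took effect on 30 August 2026.

241 days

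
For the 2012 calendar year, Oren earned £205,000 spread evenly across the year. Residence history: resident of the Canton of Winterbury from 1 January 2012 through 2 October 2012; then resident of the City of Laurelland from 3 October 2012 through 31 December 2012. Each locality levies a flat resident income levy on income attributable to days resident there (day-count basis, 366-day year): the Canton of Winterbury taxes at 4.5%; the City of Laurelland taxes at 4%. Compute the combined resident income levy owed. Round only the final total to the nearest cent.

£8,972.95

The Canton of Winterbury, 1 January – 2 October 2012: 276 days → £205,000 × 4.5% × 276/366 = £6,956.5574
The City of Laurelland, 3 October – 31 December 2012: 90 days → £205,000 × 4% × 90/366 = £2,016.3934
Total = £8,972.9508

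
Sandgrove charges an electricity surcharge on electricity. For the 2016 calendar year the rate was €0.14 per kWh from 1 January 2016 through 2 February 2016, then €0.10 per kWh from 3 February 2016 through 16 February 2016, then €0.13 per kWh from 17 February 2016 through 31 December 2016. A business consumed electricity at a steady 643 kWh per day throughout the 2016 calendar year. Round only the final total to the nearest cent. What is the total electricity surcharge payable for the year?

€30,536.07

1 January – 2 February 2016: 33 days × 643 kWh/day = 21,219 kWh at €0.14/kWh → €2,970.66
3 February – 16 February 2016: 14 days × 643 kWh/day = 9,002 kWh at €0.10/kWh → €900.20
17 February – 31 December 2016: 319 days × 643 kWh/day = 205,117 kWh at €0.13/kWh → €26,665.21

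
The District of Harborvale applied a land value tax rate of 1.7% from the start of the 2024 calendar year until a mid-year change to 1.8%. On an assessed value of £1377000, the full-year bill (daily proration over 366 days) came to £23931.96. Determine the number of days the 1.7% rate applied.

227 days

Let d = days at the first rate; then 366 − d days at the second rate.
£1377000 × [1.7%·d + 1.8%·(366−d)] / 366 = £23931.96
Solving gives d = 227, so the new rate took effect on 15 August 2024.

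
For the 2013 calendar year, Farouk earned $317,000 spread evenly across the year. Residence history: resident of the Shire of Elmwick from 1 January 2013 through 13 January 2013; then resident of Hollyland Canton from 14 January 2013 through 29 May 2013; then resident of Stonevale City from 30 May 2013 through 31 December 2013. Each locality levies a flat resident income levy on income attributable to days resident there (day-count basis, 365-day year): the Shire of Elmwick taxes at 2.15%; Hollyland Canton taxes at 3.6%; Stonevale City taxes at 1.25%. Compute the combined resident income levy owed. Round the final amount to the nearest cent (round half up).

$6,839.82

The Shire of Elmwick, 1 January – 13 January 2013: 13 days → $317,000 × 2.15% × 13/365 = $242.7438
Hollyland Canton, 14 January – 29 May 2013: 136 days → $317,000 × 3.6% × 136/365 = $4,252.1425
Stonevale City, 30 May – 31 December 2013: 216 days → $317,000 × 1.25% × 216/365 = $2,344.9315
Total = $6,839.8178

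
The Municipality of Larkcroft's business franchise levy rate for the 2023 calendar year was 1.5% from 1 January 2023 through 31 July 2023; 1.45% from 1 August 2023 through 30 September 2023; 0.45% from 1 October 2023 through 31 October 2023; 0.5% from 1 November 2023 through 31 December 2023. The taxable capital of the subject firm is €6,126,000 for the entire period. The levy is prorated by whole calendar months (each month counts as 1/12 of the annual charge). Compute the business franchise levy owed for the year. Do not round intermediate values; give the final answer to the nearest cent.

€75,809.25

1 January – 31 July 2023: 7 months at 1.5% → €6,126,000 × 1.5% × 7/12 = €53,602.5000
1 August – 30 September 2023: 2 months at 1.45% → €6,126,000 × 1.45% × 2/12 = €14,804.5000
1 October – 31 October 2023: 1 month at 0.45% → €6,126,000 × 0.45% × 1/12 = €2,297.2500
1 November – 31 December 2023: 2 months at 0.5% → €6,126,000 × 0.5% × 2/12 = €5,105.0000
Total = €75,809.2500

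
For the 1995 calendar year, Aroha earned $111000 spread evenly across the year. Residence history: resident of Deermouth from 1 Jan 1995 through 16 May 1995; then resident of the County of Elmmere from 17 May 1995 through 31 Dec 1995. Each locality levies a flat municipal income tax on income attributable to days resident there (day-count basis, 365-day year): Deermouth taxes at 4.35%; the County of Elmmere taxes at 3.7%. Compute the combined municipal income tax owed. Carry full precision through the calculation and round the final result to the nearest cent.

Deermouth, 1 Jan – 16 May 1995: 136 days → $111000 × 4.35% × 136/365 = $1799.1123
The County of Elmmere, 17 May – 31 Dec 1995: 229 days → $111000 × 3.7% × 229/365 = $2576.7205
Total = $4375.8329

$4375.83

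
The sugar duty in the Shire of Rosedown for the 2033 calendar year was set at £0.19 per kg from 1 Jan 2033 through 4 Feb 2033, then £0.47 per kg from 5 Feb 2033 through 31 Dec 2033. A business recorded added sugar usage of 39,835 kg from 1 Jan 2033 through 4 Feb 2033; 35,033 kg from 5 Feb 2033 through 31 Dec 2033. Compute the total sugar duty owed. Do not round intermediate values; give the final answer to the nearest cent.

£24,034.16

1 Jan – 4 Feb 2033: 39,835 kg at £0.19/kg → £7,568.65
5 Feb – 31 Dec 2033: 35,033 kg at £0.47/kg → £16,465.51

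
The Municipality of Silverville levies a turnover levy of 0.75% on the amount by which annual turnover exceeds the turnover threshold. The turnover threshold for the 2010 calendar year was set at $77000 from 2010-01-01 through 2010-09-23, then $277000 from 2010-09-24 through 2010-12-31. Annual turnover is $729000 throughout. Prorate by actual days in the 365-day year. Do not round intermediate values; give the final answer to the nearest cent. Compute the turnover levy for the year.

$4483.15

2010-01-01 to 2010-09-23: 266 days, exemption $77000 → ($729000 − $77000) × 0.75% × 266/365 = $3563.6712
2010-09-24 to 2010-12-31: 99 days, exemption $277000 → ($729000 − $277000) × 0.75% × 99/365 = $919.4795
Total = $4483.1507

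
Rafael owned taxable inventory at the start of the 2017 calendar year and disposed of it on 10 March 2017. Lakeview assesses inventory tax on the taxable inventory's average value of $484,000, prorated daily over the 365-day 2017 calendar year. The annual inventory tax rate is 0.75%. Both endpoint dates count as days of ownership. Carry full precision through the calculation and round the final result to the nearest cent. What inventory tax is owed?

Days held (1 January – 10 March 2017): 69 out of 365
Tax = $484,000 × 0.75% × 69/365 = $686.2192

$686.22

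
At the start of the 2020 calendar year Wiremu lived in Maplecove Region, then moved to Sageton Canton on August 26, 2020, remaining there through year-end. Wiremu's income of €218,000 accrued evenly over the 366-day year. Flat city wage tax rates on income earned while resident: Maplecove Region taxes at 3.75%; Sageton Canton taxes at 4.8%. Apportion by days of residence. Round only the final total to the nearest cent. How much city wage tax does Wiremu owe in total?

€8,975.52

Maplecove Region, January 1 – August 25, 2020: 238 days → €218,000 × 3.75% × 238/366 = €5,315.9836
Sageton Canton, August 26 – December 31, 2020: 128 days → €218,000 × 4.8% × 128/366 = €3,659.5410
Total = €8,975.5246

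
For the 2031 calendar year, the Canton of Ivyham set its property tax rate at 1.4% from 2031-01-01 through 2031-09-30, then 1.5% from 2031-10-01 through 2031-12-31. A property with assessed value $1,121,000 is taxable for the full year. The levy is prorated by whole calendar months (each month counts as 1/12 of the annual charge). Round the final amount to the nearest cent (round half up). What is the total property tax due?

2031-01-01 to 2031-09-30: 9 months at 1.4% → $1,121,000 × 1.4% × 9/12 = $11,770.5000
2031-10-01 to 2031-12-31: 3 months at 1.5% → $1,121,000 × 1.5% × 3/12 = $4,203.7500
Total = $15,974.2500

$15,974.25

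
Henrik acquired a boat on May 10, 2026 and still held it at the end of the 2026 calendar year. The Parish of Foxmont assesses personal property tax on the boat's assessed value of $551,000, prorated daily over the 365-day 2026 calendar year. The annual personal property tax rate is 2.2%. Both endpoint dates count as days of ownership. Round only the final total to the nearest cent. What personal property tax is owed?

$7,837.79

Days held (May 10 – December 31, 2026): 236 out of 365
Tax = $551,000 × 2.2% × 236/365 = $7,837.7863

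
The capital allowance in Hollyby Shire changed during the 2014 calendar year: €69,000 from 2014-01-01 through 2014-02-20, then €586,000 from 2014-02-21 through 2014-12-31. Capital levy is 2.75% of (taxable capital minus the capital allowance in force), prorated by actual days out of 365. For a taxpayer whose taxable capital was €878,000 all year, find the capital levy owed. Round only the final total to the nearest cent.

2014-01-01 to 2014-02-20: 51 days, exemption €69,000 → (€878,000 − €69,000) × 2.75% × 51/365 = €3,108.5548
2014-02-21 to 2014-12-31: 314 days, exemption €586,000 → (€878,000 − €586,000) × 2.75% × 314/365 = €6,908.0000
Total = €10,016.5548

€10,016.55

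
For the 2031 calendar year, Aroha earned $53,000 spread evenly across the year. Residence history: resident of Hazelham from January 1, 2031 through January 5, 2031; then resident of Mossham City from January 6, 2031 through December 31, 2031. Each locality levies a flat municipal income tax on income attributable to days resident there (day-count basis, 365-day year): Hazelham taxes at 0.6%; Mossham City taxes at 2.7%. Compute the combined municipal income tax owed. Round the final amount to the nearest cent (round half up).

Hazelham, January 1 – January 5, 2031: 5 days → $53,000 × 0.6% × 5/365 = $4.3562
Mossham City, January 6 – December 31, 2031: 360 days → $53,000 × 2.7% × 360/365 = $1,411.3973
Total = $1,415.7534

$1,415.75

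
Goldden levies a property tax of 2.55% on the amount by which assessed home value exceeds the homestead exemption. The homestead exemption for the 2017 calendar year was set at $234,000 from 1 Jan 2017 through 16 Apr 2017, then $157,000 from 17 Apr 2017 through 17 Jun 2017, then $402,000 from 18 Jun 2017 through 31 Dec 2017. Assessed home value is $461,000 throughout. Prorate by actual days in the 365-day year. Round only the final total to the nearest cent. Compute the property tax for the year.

1 Jan – 16 Apr 2017: 106 days, exemption $234,000 → ($461,000 − $234,000) × 2.55% × 106/365 = $1,681.0438
17 Apr – 17 Jun 2017: 62 days, exemption $157,000 → ($461,000 − $157,000) × 2.55% × 62/365 = $1,316.7781
18 Jun – 31 Dec 2017: 197 days, exemption $402,000 → ($461,000 − $402,000) × 2.55% × 197/365 = $812.0178
Total = $3,809.8397

$3,809.84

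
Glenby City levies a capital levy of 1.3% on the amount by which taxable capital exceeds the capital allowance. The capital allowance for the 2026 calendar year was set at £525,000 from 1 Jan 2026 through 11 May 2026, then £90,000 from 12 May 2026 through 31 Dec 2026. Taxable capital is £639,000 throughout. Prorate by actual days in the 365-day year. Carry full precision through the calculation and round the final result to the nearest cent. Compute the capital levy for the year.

1 Jan – 11 May 2026: 131 days, exemption £525,000 → (£639,000 − £525,000) × 1.3% × 131/365 = £531.8959
12 May – 31 Dec 2026: 234 days, exemption £90,000 → (£639,000 − £90,000) × 1.3% × 234/365 = £4,575.5014
Total = £5,107.3973

£5,107.40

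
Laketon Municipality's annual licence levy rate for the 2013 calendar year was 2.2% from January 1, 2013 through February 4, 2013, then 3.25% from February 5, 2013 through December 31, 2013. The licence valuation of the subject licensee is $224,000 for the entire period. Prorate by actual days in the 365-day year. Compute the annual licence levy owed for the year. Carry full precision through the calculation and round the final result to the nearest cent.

$7,054.47

January 1 – February 4, 2013: 35 days at 2.2% → $224,000 × 2.2% × 35/365 = $472.5479
February 5 – December 31, 2013: 330 days at 3.25% → $224,000 × 3.25% × 330/365 = $6,581.9178
Total = $7,054.4658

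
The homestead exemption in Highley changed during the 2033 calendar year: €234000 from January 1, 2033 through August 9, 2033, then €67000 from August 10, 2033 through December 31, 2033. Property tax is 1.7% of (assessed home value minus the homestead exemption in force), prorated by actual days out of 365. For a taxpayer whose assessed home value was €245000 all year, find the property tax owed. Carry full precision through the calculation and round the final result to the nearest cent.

January 1 – August 9, 2033: 221 days, exemption €234000 → (€245000 − €234000) × 1.7% × 221/365 = €113.2247
August 10 – December 31, 2033: 144 days, exemption €67000 → (€245000 − €67000) × 1.7% × 144/365 = €1193.8192
Total = €1307.0438

€1307.04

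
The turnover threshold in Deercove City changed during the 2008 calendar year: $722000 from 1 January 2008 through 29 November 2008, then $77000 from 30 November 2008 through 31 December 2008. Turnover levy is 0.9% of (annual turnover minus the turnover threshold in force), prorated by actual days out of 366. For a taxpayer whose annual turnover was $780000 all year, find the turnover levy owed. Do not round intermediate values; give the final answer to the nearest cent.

$1029.54

1 January – 29 November 2008: 334 days, exemption $722000 → ($780000 − $722000) × 0.9% × 334/366 = $476.3607
30 November – 31 December 2008: 32 days, exemption $77000 → ($780000 − $77000) × 0.9% × 32/366 = $553.1803
Total = $1029.5410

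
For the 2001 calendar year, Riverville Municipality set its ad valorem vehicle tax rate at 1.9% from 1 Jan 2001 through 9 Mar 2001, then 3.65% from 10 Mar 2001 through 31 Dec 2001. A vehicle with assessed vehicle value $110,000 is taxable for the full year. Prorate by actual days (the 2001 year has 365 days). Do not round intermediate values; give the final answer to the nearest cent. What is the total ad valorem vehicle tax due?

$3,656.37

1 Jan – 9 Mar 2001: 68 days at 1.9% → $110,000 × 1.9% × 68/365 = $389.3699
10 Mar – 31 Dec 2001: 297 days at 3.65% → $110,000 × 3.65% × 297/365 = $3,267.0000
Total = $3,656.3699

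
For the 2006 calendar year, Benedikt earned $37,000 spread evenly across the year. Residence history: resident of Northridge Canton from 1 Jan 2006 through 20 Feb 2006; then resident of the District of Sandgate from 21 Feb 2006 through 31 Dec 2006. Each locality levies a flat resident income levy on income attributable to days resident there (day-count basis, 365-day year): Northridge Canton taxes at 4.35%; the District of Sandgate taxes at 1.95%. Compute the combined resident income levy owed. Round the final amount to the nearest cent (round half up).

$845.58

Northridge Canton, 1 Jan – 20 Feb 2006: 51 days → $37,000 × 4.35% × 51/365 = $224.8890
The District of Sandgate, 21 Feb – 31 Dec 2006: 314 days → $37,000 × 1.95% × 314/365 = $620.6877
Total = $845.5767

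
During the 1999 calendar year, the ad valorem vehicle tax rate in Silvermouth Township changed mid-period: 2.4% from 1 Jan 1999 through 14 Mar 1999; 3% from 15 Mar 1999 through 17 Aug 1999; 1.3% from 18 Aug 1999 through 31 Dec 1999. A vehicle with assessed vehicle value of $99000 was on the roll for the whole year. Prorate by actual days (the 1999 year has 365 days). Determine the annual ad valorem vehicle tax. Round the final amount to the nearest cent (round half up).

$2224.11

1 Jan – 14 Mar 1999: 73 days at 2.4% → $99000 × 2.4% × 73/365 = $475.2000
15 Mar – 17 Aug 1999: 156 days at 3% → $99000 × 3% × 156/365 = $1269.3699
18 Aug – 31 Dec 1999: 136 days at 1.3% → $99000 × 1.3% × 136/365 = $479.5397
Total = $2224.1096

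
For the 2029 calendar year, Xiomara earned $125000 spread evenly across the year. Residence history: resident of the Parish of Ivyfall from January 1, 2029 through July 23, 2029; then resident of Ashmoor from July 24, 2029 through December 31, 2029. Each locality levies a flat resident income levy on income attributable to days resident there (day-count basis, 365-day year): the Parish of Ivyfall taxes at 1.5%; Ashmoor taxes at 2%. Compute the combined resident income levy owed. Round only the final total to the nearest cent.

$2150.68

The Parish of Ivyfall, January 1 – July 23, 2029: 204 days → $125000 × 1.5% × 204/365 = $1047.9452
Ashmoor, July 24 – December 31, 2029: 161 days → $125000 × 2% × 161/365 = $1102.7397
Total = $2150.6849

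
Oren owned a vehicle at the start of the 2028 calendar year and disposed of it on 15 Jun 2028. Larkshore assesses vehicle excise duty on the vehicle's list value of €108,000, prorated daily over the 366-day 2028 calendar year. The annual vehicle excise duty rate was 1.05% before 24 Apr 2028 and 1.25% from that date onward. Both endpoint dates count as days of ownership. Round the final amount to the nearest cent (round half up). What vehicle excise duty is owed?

€548.70

1 Jan – 23 Apr 2028: 114 days at 1.05% → €108,000 × 1.05% × 114/366 = €353.2131
24 Apr – 15 Jun 2028: 53 days at 1.25% → €108,000 × 1.25% × 53/366 = €195.4918
Total = €548.7049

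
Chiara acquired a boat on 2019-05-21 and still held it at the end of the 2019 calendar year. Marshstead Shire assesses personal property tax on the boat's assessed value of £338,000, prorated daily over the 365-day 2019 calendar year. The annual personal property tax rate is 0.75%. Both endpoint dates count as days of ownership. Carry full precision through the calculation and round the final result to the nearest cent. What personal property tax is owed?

Days held (2019-05-21 to 2019-12-31): 225 out of 365
Tax = £338,000 × 0.75% × 225/365 = £1,562.6712

£1,562.67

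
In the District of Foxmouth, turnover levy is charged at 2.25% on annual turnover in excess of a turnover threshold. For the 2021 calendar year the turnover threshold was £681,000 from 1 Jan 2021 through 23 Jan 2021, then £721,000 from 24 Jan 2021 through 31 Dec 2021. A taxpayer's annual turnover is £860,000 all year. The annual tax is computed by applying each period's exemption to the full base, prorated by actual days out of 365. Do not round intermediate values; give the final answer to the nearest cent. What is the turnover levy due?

1 Jan – 23 Jan 2021: 23 days, exemption £681,000 → (£860,000 − £681,000) × 2.25% × 23/365 = £253.7877
24 Jan – 31 Dec 2021: 342 days, exemption £721,000 → (£860,000 − £721,000) × 2.25% × 342/365 = £2,930.4247
Total = £3,184.2123

£3,184.21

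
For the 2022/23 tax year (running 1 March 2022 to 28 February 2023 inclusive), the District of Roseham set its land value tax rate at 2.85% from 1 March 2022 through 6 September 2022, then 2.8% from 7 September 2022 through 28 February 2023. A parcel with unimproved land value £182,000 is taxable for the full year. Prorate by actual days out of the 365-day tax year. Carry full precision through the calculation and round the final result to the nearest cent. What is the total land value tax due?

1 March – 6 September 2022: 190 days at 2.85% → £182,000 × 2.85% × 190/365 = £2,700.0822
7 September 2022 – 28 February 2023: 175 days at 2.8% → £182,000 × 2.8% × 175/365 = £2,443.2877
Total = £5,143.3699

£5,143.37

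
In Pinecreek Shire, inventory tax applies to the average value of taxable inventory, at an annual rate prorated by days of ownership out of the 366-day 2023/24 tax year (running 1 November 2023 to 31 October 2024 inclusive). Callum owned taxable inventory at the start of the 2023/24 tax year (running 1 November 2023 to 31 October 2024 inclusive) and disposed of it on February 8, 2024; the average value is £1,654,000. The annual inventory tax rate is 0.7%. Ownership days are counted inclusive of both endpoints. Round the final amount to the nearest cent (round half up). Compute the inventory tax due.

£3,163.39

Days held (November 1, 2023 – February 8, 2024): 100 out of 366
Tax = £1,654,000 × 0.7% × 100/366 = £3,163.3880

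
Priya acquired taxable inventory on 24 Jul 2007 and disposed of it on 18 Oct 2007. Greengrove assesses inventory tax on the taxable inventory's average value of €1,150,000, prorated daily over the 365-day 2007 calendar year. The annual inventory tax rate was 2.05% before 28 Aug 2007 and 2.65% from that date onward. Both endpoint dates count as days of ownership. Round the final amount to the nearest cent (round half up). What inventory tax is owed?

€6,602.26

24 Jul – 27 Aug 2007: 35 days at 2.05% → €1,150,000 × 2.05% × 35/365 = €2,260.6164
28 Aug – 18 Oct 2007: 52 days at 2.65% → €1,150,000 × 2.65% × 52/365 = €4,341.6438
Total = €6,602.2603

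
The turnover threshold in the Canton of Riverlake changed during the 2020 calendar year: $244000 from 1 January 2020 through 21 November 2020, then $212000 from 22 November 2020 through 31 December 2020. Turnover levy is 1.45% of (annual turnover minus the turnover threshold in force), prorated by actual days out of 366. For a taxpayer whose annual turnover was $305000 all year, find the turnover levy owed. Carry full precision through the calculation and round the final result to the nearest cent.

1 January – 21 November 2020: 326 days, exemption $244000 → ($305000 − $244000) × 1.45% × 326/366 = $787.8333
22 November – 31 December 2020: 40 days, exemption $212000 → ($305000 − $212000) × 1.45% × 40/366 = $147.3770
Total = $935.2104

$935.21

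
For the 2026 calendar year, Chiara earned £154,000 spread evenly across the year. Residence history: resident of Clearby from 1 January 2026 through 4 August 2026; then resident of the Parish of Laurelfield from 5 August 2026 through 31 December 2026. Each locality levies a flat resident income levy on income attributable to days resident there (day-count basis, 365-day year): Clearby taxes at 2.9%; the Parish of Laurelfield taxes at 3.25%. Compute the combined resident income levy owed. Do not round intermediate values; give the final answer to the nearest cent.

Clearby, 1 January – 4 August 2026: 216 days → £154,000 × 2.9% × 216/365 = £2,642.8932
The Parish of Laurelfield, 5 August – 31 December 2026: 149 days → £154,000 × 3.25% × 149/365 = £2,043.1370
Total = £4,686.0301

£4,686.03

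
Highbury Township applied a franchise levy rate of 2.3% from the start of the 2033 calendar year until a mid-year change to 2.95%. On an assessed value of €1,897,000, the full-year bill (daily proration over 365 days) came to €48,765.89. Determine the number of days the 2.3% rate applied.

Let d = days at the first rate; then 365 − d days at the second rate.
€1,897,000 × [2.3%·d + 2.95%·(365−d)] / 365 = €48,765.89
Solving gives d = 213, so the new rate took effect on August 2, 2033.

213 days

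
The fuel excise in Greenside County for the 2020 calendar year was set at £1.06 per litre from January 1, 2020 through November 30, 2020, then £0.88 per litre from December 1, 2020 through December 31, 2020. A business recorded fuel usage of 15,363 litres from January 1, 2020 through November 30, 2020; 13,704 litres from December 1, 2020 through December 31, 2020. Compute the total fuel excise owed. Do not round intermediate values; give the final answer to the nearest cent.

January 1 – November 30, 2020: 15,363 litres at £1.06/litre → £16284.78
December 1 – December 31, 2020: 13,704 litres at £0.88/litre → £12059.52

£28344.30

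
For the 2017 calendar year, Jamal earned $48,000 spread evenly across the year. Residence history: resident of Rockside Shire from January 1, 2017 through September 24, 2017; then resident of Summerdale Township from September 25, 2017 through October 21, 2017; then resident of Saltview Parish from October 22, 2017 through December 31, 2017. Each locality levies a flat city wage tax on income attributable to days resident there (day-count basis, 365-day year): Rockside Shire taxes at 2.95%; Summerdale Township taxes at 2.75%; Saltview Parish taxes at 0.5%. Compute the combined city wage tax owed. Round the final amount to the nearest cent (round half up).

Rockside Shire, January 1 – September 24, 2017: 267 days → $48,000 × 2.95% × 267/365 = $1,035.8137
Summerdale Township, September 25 – October 21, 2017: 27 days → $48,000 × 2.75% × 27/365 = $97.6438
Saltview Parish, October 22 – December 31, 2017: 71 days → $48,000 × 0.5% × 71/365 = $46.6849
Total = $1,180.1425

$1,180.14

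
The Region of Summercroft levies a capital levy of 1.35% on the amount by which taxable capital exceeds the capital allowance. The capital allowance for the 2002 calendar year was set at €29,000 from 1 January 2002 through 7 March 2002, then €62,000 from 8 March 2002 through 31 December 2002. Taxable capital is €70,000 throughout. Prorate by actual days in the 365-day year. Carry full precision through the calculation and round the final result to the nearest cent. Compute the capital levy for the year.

1 January – 7 March 2002: 66 days, exemption €29,000 → (€70,000 − €29,000) × 1.35% × 66/365 = €100.0849
8 March – 31 December 2002: 299 days, exemption €62,000 → (€70,000 − €62,000) × 1.35% × 299/365 = €88.4712
Total = €188.5562

€188.56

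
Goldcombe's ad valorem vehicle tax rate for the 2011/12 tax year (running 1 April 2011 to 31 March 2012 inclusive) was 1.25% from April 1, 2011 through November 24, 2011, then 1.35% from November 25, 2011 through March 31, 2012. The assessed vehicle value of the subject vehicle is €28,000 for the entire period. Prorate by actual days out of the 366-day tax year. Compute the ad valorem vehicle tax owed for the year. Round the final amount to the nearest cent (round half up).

€359.79

April 1 – November 24, 2011: 238 days at 1.25% → €28,000 × 1.25% × 238/366 = €227.5956
November 25, 2011 – March 31, 2012: 128 days at 1.35% → €28,000 × 1.35% × 128/366 = €132.1967
Total = €359.7923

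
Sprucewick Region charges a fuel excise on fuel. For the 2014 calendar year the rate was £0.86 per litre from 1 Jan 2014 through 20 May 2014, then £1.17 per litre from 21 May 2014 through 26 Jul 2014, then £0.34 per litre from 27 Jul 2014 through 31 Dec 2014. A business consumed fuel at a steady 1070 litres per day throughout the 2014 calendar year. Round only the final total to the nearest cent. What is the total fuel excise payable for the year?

1 Jan – 20 May 2014: 140 days × 1070 litres/day = 149,800 litres at £0.86/litre → £128828.00
21 May – 26 Jul 2014: 67 days × 1070 litres/day = 71,690 litres at £1.17/litre → £83877.30
27 Jul – 31 Dec 2014: 158 days × 1070 litres/day = 169,060 litres at £0.34/litre → £57480.40

£270185.70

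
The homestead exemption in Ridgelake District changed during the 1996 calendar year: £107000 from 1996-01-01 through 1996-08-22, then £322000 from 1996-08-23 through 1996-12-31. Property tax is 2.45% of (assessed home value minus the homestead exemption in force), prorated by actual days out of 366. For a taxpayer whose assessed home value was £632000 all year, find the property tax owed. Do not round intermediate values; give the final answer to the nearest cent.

1996-01-01 to 1996-08-22: 235 days, exemption £107000 → (£632000 − £107000) × 2.45% × 235/366 = £8258.7090
1996-08-23 to 1996-12-31: 131 days, exemption £322000 → (£632000 − £322000) × 2.45% × 131/366 = £2718.4290
Total = £10977.1380

£10977.14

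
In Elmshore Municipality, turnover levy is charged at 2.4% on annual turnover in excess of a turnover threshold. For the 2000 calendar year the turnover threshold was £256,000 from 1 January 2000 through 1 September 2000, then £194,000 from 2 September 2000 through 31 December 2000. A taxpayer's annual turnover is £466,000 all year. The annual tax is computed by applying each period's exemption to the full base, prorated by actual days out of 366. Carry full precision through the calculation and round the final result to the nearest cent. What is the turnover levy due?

1 January – 1 September 2000: 245 days, exemption £256,000 → (£466,000 − £256,000) × 2.4% × 245/366 = £3,373.7705
2 September – 31 December 2000: 121 days, exemption £194,000 → (£466,000 − £194,000) × 2.4% × 121/366 = £2,158.1639
Total = £5,531.9344

£5,531.93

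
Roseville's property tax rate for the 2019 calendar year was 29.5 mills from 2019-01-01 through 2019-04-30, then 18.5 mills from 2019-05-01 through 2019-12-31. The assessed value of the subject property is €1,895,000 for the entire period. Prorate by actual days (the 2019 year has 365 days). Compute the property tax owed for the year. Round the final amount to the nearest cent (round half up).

2019-01-01 to 2019-04-30: 120 days at 29.5 mills → €1,895,000 × 2.95% × 120/365 = €18,378.9041
2019-05-01 to 2019-12-31: 245 days at 18.5 mills → €1,895,000 × 1.85% × 245/365 = €23,531.7466
Total = €41,910.6507

€41,910.65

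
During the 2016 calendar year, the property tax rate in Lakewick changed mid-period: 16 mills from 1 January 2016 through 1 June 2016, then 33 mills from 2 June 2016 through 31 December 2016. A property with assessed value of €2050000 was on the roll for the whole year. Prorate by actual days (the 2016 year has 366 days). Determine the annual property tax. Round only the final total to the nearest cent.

€53081.56

1 January – 1 June 2016: 153 days at 16 mills → €2050000 × 1.6% × 153/366 = €13711.4754
2 June – 31 December 2016: 213 days at 33 mills → €2050000 × 3.3% × 213/366 = €39370.0820
Total = €53081.5574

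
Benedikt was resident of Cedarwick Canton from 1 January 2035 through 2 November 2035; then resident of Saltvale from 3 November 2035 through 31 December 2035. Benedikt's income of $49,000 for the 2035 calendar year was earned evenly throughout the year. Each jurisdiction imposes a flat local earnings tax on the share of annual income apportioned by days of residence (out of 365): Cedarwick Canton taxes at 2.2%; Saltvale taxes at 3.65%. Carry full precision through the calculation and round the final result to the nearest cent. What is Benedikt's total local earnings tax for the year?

$1,192.85

Cedarwick Canton, 1 January – 2 November 2035: 306 days → $49,000 × 2.2% × 306/365 = $903.7479
Saltvale, 3 November – 31 December 2035: 59 days → $49,000 × 3.65% × 59/365 = $289.1000
Total = $1,192.8479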